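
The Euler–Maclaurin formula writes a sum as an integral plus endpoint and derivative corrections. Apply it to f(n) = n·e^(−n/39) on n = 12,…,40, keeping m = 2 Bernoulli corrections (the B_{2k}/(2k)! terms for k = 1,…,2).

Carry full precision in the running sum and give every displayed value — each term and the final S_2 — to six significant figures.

Integral: ∫_12^40 x·e^(−x/39) dx = 357.453.
½[f(12) + f(40)] = ½[8.82170 + 14.3427] = 11.5822.
Running total after boundary: 369.035.
Order-1 term: 1/12 · (-0.00919401 − 0.508944) = -0.0431782.
Partial sum through k=1: 368.992.
Order-2 term: −1/720 · (0.000465443 − 0.00130127) = 1.16087e-06.

S_2 ≈ 368.992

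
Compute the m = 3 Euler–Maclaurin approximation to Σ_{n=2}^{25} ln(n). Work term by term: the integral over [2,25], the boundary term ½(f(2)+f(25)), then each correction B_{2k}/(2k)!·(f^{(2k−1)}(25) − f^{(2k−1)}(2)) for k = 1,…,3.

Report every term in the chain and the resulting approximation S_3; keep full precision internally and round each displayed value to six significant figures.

The integral term ∫_2^25 ln(x) dx = 56.0856.
½[f(2) + f(25)] = ½[0.693147 + 3.21888] = 1.95601.
So far: 58.0416.
Correction k=1: B_{2}/2! · (f^{(1)}(25) − f^{(1)}(2)) = 1/12 · (0.0400000 − 0.500000) = -0.0383333.
Running total after k=1: 58.0033.
Correction k=2: B_{4}/4! · (f^{(3)}(25) − f^{(3)}(2)) = −1/720 · (0.000128000 − 0.250000) = 0.000347044.
Running total after k=2: 58.0036.
Correction k=3: B_{6}/6! · (f^{(5)}(25) − f^{(5)}(2)) = 1/30240 · (2.45760e-06 − 0.750000) = -2.48015e-05.

S_3 ≈ 58.0036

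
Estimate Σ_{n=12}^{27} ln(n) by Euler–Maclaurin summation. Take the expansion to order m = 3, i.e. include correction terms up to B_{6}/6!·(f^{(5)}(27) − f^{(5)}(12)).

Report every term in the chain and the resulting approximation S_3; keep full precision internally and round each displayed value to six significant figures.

S_3 ≈ 47.0552

The integral term ∫_12^27 ln(x) dx = 44.1687.
Boundary: ½(f(12) + f(27)) = ½(2.48491 + 3.29584) = 2.89037.
Integral + boundary = 47.0591.
Order-1 term: 1/12 · (0.0370370 − 0.0833333) = -0.00385802.
Partial sum through k=1: 47.0552.
Order-2 term: −1/720 · (0.000101611 − 0.00115741) = 1.46638e-06.
Partial sum through k=2: 47.0552.
Order-3 term: 1/30240 · (1.67260e-06 − 9.64506e-05) = -3.13419e-09.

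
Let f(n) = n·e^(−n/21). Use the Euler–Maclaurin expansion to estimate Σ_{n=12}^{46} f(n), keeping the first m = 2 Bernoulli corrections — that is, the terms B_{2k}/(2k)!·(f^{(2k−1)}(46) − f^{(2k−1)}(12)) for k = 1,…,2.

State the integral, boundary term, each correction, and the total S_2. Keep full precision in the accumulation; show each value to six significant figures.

S_2 ≈ 239.888

∫_12^46 x·e^(−x/21) dx evaluates to 233.958.
Endpoint term: (f(12) + f(46))/2 = (6.77662 + 5.14572)/2 = 5.96117.
Running total after boundary: 239.919.
k=1: B_{2}/(2)! × [f^{(1)}(46) − f^{(1)}(12)] = 1/12 × (-0.133171 − 0.242022) = -0.0312661.
Running total after k=1: 239.888.
k=2: B_{4}/(4)! × [f^{(3)}(46) − f^{(3)}(12)] = −1/720 × (0.000205343 − 0.00310988) = 4.03408e-06.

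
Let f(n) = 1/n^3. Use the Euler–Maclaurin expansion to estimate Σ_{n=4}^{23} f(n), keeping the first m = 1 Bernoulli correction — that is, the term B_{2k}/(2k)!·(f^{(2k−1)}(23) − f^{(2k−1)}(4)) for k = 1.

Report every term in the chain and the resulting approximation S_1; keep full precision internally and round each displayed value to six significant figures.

The integral term ∫_4^23 1/x^3 dx = 0.0303048.
Boundary: ½(f(4) + f(23)) = ½(0.0156250 + 8.21895e-05) = 0.00785359.
Running total after boundary: 0.0381584.
k=1: B_{2}/(2)! × [f^{(1)}(23) − f^{(1)}(4)] = 1/12 × (-1.07204e-05 − (-0.0117188)) = 0.000975669.

S_1 ≈ 0.0391341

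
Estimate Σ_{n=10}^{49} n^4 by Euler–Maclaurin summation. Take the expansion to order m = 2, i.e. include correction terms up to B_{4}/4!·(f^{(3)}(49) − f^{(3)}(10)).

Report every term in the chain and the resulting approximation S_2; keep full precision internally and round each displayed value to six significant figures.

S_2 ≈ 5.94013e+07

Integral: ∫_10^49 x^4 dx = 5.64750e+07.
½[f(10) + f(49)] = ½[10000.0 + 5.76480e+06] = 2.88740e+06.
So far: 5.93625e+07.
k=1: B_{2}/(2)! × [f^{(1)}(49) − f^{(1)}(10)] = 1/12 × (470596 − 4000.00) = 38883.0.
After k=1: 5.94013e+07.
k=2: B_{4}/(4)! × [f^{(3)}(49) − f^{(3)}(10)] = −1/720 × (1176.00 − 240.000) = -1.30000.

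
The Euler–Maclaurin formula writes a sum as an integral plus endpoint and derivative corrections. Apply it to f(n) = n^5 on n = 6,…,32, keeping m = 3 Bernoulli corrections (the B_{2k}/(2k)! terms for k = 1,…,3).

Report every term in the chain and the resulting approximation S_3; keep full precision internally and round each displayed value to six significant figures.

∫_6^32 x^5 dx evaluates to 1.78949e+08.
Endpoint term: (f(6) + f(32))/2 = (7776.00 + 3.35544e+07)/2 = 1.67811e+07.
Running total after boundary: 1.95730e+08.
Order-1 term: 1/12 · (5.24288e+06 − 6480.00) = 436367.
Partial sum through k=1: 1.96167e+08.
Order-2 term: −1/720 · (61440.0 − 2160.00) = -82.3333.
Partial sum through k=2: 1.96167e+08.
Order-3 term: 1/30240 · (120.000 − 120.000) = 0.00000.

S_3 ≈ 1.96167e+08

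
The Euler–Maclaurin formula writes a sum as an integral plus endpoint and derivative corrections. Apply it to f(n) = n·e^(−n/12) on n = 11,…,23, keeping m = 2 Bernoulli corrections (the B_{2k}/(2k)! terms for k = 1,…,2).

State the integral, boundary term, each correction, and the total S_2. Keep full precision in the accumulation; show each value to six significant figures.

∫_11^23 x·e^(−x/12) dx evaluates to 48.5780.
Endpoint term: (f(11) + f(23))/2 = (4.39835 + 3.38322)/2 = 3.89078.
Integral + boundary = 52.4688.
k=1: B_{2}/(2)! × [f^{(1)}(23) − f^{(1)}(11)] = 1/12 × (-0.134838 − 0.0333208) = -0.0140133.
After k=1: 52.4548.
k=2: B_{4}/(4)! × [f^{(3)}(23) − f^{(3)}(11)] = −1/720 × (0.00110663 − 0.00578486) = 6.49755e-06.

S_2 ≈ 52.4548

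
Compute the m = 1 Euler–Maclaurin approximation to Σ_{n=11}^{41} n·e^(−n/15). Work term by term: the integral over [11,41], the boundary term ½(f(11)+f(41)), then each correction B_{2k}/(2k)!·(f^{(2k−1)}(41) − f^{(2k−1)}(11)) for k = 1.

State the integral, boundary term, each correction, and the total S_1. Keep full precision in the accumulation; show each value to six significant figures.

S_1 ≈ 136.671

The integral term ∫_11^41 x·e^(−x/15) dx = 132.717.
Endpoint term: (f(11) + f(41))/2 = (5.28336 + 2.66509)/2 = 3.97423.
Integral + boundary = 136.691.
Order-1 term: 1/12 · (-0.112671 − 0.128081) = -0.0200627.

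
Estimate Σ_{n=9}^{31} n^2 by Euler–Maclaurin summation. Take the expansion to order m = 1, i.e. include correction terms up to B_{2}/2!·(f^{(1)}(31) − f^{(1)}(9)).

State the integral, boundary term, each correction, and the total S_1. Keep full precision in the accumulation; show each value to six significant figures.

The integral term ∫_9^31 x^2 dx = 9687.33.
Endpoint term: (f(9) + f(31))/2 = (81.0000 + 961.000)/2 = 521.000.
Running total after boundary: 10208.3.
Order-1 term: 1/12 · (62.0000 − 18.0000) = 3.66667.

S_1 ≈ 10212.0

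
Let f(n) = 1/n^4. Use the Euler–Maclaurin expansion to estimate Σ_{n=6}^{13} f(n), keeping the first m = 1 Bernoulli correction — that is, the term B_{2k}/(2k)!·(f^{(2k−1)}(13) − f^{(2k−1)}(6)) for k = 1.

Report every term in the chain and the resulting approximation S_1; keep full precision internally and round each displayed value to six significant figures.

S_1 ≈ 0.00183677

∫_6^13 1/x^4 dx evaluates to 0.00139149.
Boundary: ½(f(6) + f(13)) = ½(0.000771605 + 3.50128e-05) = 0.000403309.
So far: 0.00179480.
Correction k=1: B_{2}/2! · (f^{(1)}(13) − f^{(1)}(6)) = 1/12 · (-1.07732e-05 − (-0.000514403)) = 4.19692e-05.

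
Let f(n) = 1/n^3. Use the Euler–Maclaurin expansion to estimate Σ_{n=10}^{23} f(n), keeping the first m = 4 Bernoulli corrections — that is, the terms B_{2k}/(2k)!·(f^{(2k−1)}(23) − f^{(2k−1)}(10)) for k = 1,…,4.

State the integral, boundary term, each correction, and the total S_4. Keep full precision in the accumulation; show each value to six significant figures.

S_4 ≈ 0.00461994

The integral term ∫_10^23 1/x^3 dx = 0.00405482.
½[f(10) + f(23)] = ½[0.00100000 + 8.21895e-05] = 0.000541095.
So far: 0.00459592.
Correction k=1: B_{2}/2! · (f^{(1)}(23) − f^{(1)}(10)) = 1/12 · (-1.07204e-05 − (-0.000300000)) = 2.41066e-05.
Running total after k=1: 0.00462002.
Correction k=2: B_{4}/4! · (f^{(3)}(23) − f^{(3)}(10)) = −1/720 · (-4.05307e-07 − (-6.00000e-05)) = -8.27704e-08.
Running total after k=2: 0.00461994.
Correction k=3: B_{6}/6! · (f^{(5)}(23) − f^{(5)}(10)) = 1/30240 · (-3.21794e-08 − (-2.52000e-05)) = 8.32269e-10.
Running total after k=3: 0.00461994.
Correction k=4: B_{8}/8! · (f^{(7)}(23) − f^{(7)}(10)) = −1/1209600 · (-4.37980e-09 − (-1.81440e-05)) = -1.49964e-11.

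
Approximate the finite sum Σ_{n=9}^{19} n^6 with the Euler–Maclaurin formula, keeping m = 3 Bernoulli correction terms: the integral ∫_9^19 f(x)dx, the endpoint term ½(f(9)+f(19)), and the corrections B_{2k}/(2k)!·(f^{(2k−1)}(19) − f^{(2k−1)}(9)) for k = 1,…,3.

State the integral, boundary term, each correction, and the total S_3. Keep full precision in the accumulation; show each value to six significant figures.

∫_9^19 x^6 dx evaluates to 1.27013e+08.
Endpoint term: (f(9) + f(19))/2 = (531441 + 4.70459e+07)/2 = 2.37887e+07.
So far: 1.50801e+08.
Correction k=1: B_{2}/2! · (f^{(1)}(19) − f^{(1)}(9)) = 1/12 · (1.48566e+07 − 354294) = 1.20852e+06.
Partial sum through k=1: 1.52010e+08.
Correction k=2: B_{4}/4! · (f^{(3)}(19) − f^{(3)}(9)) = −1/720 · (823080 − 87480.0) = -1021.67.
Partial sum through k=2: 1.52009e+08.
Correction k=3: B_{6}/6! · (f^{(5)}(19) − f^{(5)}(9)) = 1/30240 · (13680.0 − 6480.00) = 0.238095.

S_3 ≈ 1.52009e+08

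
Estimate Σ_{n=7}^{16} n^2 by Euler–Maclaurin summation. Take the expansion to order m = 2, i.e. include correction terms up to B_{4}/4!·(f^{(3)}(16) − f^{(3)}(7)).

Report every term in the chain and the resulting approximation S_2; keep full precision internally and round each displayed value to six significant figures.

The integral term ∫_7^16 x^2 dx = 1251.00.
½[f(7) + f(16)] = ½[49.0000 + 256.000] = 152.500.
So far: 1403.50.
Correction k=1: B_{2}/2! · (f^{(1)}(16) − f^{(1)}(7)) = 1/12 · (32.0000 − 14.0000) = 1.50000.
Partial sum through k=1: 1405.00.
Correction k=2: B_{4}/4! · (f^{(3)}(16) − f^{(3)}(7)) = −1/720 · (0.00000 − 0.00000) = 0.00000.

S_2 ≈ 1405.00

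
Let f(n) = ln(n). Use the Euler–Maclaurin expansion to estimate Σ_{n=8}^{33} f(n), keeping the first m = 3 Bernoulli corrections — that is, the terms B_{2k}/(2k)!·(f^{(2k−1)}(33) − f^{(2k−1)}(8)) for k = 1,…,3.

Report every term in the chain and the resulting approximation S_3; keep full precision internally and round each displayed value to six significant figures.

Integral: ∫_8^33 ln(x) dx = 73.7492.
Endpoint term: (f(8) + f(33))/2 = (2.07944 + 3.49651)/2 = 2.78797.
Running total after boundary: 76.5372.
Correction k=1: B_{2}/2! · (f^{(1)}(33) − f^{(1)}(8)) = 1/12 · (0.0303030 − 0.125000) = -0.00789141.
Partial sum through k=1: 76.5293.
Correction k=2: B_{4}/4! · (f^{(3)}(33) − f^{(3)}(8)) = −1/720 · (5.56529e-05 − 0.00390625) = 5.34805e-06.
Partial sum through k=2: 76.5293.
Correction k=3: B_{6}/6! · (f^{(5)}(33) − f^{(5)}(8)) = 1/30240 · (6.13256e-07 − 0.000732422) = -2.42000e-08.

S_3 ≈ 76.5293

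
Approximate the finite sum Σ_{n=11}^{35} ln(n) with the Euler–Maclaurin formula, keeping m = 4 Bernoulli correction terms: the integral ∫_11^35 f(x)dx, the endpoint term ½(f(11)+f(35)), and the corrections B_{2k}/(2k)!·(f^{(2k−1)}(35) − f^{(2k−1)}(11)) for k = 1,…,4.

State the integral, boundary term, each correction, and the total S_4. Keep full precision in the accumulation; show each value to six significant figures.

Integral: ∫_11^35 ln(x) dx = 74.0603.
Endpoint term: (f(11) + f(35))/2 = (2.39790 + 3.55535)/2 = 2.97662.
Running total after boundary: 77.0370.
Correction k=1: B_{2}/2! · (f^{(1)}(35) − f^{(1)}(11)) = 1/12 · (0.0285714 − 0.0909091) = -0.00519481.
Partial sum through k=1: 77.0318.
Correction k=2: B_{4}/4! · (f^{(3)}(35) − f^{(3)}(11)) = −1/720 · (4.66472e-05 − 0.00150263) = 2.02220e-06.
Partial sum through k=2: 77.0318.
Correction k=3: B_{6}/6! · (f^{(5)}(35) − f^{(5)}(11)) = 1/30240 · (4.56952e-07 − 0.000149021) = -4.91284e-09.
Partial sum through k=3: 77.0318.
Correction k=4: B_{8}/8! · (f^{(7)}(35) − f^{(7)}(11)) = −1/1209600 · (1.11907e-08 − 3.69474e-05) = 3.05359e-11.

S_4 ≈ 77.0318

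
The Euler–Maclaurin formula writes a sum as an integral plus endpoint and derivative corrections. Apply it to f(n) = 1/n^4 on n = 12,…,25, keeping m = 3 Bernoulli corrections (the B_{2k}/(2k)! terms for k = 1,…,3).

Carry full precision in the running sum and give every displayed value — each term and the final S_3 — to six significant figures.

S_3 ≈ 0.000198261

The integral term ∫_12^25 1/x^4 dx = 0.000171568.
Endpoint term: (f(12) + f(25))/2 = (4.82253e-05 + 2.56000e-06)/2 = 2.53927e-05.
Integral + boundary = 0.000196961.
k=1: B_{2}/(2)! × [f^{(1)}(25) − f^{(1)}(12)] = 1/12 × (-4.09600e-07 − (-1.60751e-05)) = 1.30546e-06.
Partial sum through k=1: 0.000198266.
k=2: B_{4}/(4)! × [f^{(3)}(25) − f^{(3)}(12)] = −1/720 × (-1.96608e-08 − (-3.34898e-06)) = -4.62405e-09.
Partial sum through k=2: 0.000198261.
k=3: B_{6}/(6)! × [f^{(5)}(25) − f^{(5)}(12)] = 1/30240 × (-1.76161e-09 − (-1.30238e-06)) = 4.30099e-11.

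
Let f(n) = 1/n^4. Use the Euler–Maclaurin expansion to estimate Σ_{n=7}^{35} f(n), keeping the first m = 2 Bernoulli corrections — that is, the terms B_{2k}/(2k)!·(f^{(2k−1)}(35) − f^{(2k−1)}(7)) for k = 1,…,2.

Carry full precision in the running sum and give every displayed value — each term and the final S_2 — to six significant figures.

The integral term ∫_7^35 1/x^4 dx = 0.000964043.
Boundary: ½(f(7) + f(35)) = ½(0.000416493 + 6.66389e-07) = 0.000208580.
So far: 0.00117262.
k=1: B_{2}/(2)! × [f^{(1)}(35) − f^{(1)}(7)] = 1/12 × (-7.61587e-08 − (-0.000237996)) = 1.98267e-05.
After k=1: 0.00119245.
k=2: B_{4}/(4)! × [f^{(3)}(35) − f^{(3)}(7)] = −1/720 × (-1.86511e-09 − (-0.000145712)) = -2.02375e-07.

S_2 ≈ 0.00119225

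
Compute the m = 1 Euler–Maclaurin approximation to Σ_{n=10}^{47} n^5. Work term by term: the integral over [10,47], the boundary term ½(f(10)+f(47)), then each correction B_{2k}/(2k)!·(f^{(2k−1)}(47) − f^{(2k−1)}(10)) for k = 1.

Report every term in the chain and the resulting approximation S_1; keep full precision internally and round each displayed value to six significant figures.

S_1 ≈ 1.91312e+09

Integral: ∫_10^47 x^5 dx = 1.79637e+09.
Endpoint term: (f(10) + f(47))/2 = (100000 + 2.29345e+08)/2 = 1.14723e+08.
Integral + boundary = 1.91109e+09.
k=1: B_{2}/(2)! × [f^{(1)}(47) − f^{(1)}(10)] = 1/12 × (2.43984e+07 − 50000.0) = 2.02903e+06.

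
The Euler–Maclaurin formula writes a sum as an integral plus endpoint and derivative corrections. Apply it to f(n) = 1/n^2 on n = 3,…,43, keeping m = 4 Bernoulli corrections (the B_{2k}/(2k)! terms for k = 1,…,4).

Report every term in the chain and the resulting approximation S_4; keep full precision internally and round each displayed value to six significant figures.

The integral term ∫_3^43 1/x^2 dx = 0.310078.
½[f(3) + f(43)] = ½[0.111111 + 0.000540833] = 0.0558260.
Running total after boundary: 0.365903.
Order-1 term: 1/12 · (-2.51550e-05 − (-0.0740741)) = 0.00617074.
Running total after k=1: 0.372074.
Order-2 term: −1/720 · (-1.63256e-07 − (-0.0987654)) = -0.000137174.
Running total after k=2: 0.371937.
Order-3 term: 1/30240 · (-2.64883e-09 − (-0.329218)) = 1.08868e-05.
Running total after k=3: 0.371948.
Order-4 term: −1/1209600 · (-8.02240e-11 − (-2.04847)) = -1.69351e-06.

S_4 ≈ 0.371946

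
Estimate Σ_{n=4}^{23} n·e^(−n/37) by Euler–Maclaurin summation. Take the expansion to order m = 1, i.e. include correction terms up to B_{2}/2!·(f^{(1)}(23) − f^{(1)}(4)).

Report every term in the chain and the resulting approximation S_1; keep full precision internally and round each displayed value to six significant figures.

Integral: ∫_4^23 x·e^(−x/37) dx = 169.252.
Boundary: ½(f(4) + f(23)) = ½(3.59012 + 12.3527) = 7.97140.
Integral + boundary = 177.224.
Order-1 term: 1/12 · (0.203217 − 0.800500) = -0.0497736.

S_1 ≈ 177.174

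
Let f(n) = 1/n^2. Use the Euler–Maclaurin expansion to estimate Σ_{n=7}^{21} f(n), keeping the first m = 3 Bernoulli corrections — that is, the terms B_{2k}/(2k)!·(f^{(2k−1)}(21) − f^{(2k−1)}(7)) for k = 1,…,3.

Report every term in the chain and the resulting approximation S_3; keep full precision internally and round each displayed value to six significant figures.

S_3 ≈ 0.107042

The integral term ∫_7^21 1/x^2 dx = 0.0952381.
Endpoint term: (f(7) + f(21))/2 = (0.0204082 + 0.00226757)/2 = 0.0113379.
Integral + boundary = 0.106576.
k=1: B_{2}/(2)! × [f^{(1)}(21) − f^{(1)}(7)] = 1/12 × (-0.000215959 − (-0.00583090)) = 0.000467912.
After k=1: 0.107044.
k=2: B_{4}/(4)! × [f^{(3)}(21) − f^{(3)}(7)] = −1/720 × (-5.87645e-06 − (-0.00142798)) = -1.97514e-06.
After k=2: 0.107042.
k=3: B_{6}/(6)! × [f^{(5)}(21) − f^{(5)}(7)] = 1/30240 × (-3.99758e-07 − (-0.000874271)) = 2.88979e-08.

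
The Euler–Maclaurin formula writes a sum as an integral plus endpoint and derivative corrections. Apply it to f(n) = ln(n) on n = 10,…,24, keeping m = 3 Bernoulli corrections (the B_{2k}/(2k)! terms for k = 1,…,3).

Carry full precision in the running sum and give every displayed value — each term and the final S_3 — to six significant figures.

S_3 ≈ 41.9829

Integral: ∫_10^24 ln(x) dx = 39.2474.
Boundary: ½(f(10) + f(24)) = ½(2.30259 + 3.17805) = 2.74032.
Running total after boundary: 41.9878.
Order-1 term: 1/12 · (0.0416667 − 0.100000) = -0.00486111.
Running total after k=1: 41.9829.
Order-2 term: −1/720 · (0.000144676 − 0.00200000) = 2.57684e-06.
Running total after k=2: 41.9829.
Order-3 term: 1/30240 · (3.01408e-06 − 0.000240000) = -7.83684e-09.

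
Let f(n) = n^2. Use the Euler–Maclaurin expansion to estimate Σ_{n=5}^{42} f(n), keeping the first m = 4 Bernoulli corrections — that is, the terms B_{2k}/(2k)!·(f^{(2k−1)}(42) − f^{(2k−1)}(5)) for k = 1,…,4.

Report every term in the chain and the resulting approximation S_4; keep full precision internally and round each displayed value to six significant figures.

S_4 ≈ 25555.0

The integral term ∫_5^42 x^2 dx = 24654.3.
Endpoint term: (f(5) + f(42))/2 = (25.0000 + 1764.00)/2 = 894.500.
Integral + boundary = 25548.8.
Correction k=1: B_{2}/2! · (f^{(1)}(42) − f^{(1)}(5)) = 1/12 · (84.0000 − 10.0000) = 6.16667.
Partial sum through k=1: 25555.0.
Correction k=2: B_{4}/4! · (f^{(3)}(42) − f^{(3)}(5)) = −1/720 · (0.00000 − 0.00000) = 0.00000.
Partial sum through k=2: 25555.0.
Correction k=3: B_{6}/6! · (f^{(5)}(42) − f^{(5)}(5)) = 1/30240 · (0.00000 − 0.00000) = 0.00000.
Partial sum through k=3: 25555.0.
Correction k=4: B_{8}/8! · (f^{(7)}(42) − f^{(7)}(5)) = −1/1209600 · (0.00000 − 0.00000) = 0.00000.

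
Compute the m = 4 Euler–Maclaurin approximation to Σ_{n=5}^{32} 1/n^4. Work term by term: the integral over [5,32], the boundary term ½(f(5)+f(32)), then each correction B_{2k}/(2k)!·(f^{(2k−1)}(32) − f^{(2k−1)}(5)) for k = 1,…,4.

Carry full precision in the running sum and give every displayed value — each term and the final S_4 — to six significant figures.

∫_5^32 1/x^4 dx evaluates to 0.00265649.
Endpoint term: (f(5) + f(32))/2 = (0.00160000 + 9.53674e-07)/2 = 0.000800477.
Integral + boundary = 0.00345697.
Order-1 term: 1/12 · (-1.19209e-07 − (-0.00128000)) = 0.000106657.
After k=1: 0.00356363.
Order-2 term: −1/720 · (-3.49246e-09 − (-0.00153600)) = -2.13333e-06.
After k=2: 0.00356149.
Order-3 term: 1/30240 · (-1.90994e-10 − (-0.00344064)) = 1.13778e-07.
After k=3: 0.00356161.
Order-4 term: −1/1209600 · (-1.67866e-11 − (-0.0123863)) = -1.02400e-08.

S_4 ≈ 0.00356160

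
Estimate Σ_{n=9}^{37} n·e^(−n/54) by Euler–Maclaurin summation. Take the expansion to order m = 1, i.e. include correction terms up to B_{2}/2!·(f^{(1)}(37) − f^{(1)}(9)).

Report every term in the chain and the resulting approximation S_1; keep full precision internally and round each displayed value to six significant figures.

∫_9^37 x·e^(−x/54) dx evaluates to 403.090.
Endpoint term: (f(9) + f(37))/2 = (7.61834 + 18.6479)/2 = 13.1331.
Integral + boundary = 416.223.
Order-1 term: 1/12 · (0.158666 − 0.705401) = -0.0455613.

S_1 ≈ 416.178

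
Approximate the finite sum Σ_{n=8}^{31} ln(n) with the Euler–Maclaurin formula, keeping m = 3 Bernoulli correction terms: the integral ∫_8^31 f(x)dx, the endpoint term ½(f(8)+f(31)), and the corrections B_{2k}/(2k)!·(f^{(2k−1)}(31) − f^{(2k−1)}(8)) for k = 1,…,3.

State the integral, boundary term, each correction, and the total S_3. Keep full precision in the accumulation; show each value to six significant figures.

Integral: ∫_8^31 ln(x) dx = 66.8181.
Boundary: ½(f(8) + f(31)) = ½(2.07944 + 3.43399) = 2.75671.
Integral + boundary = 69.5748.
k=1: B_{2}/(2)! × [f^{(1)}(31) − f^{(1)}(8)] = 1/12 × (0.0322581 − 0.125000) = -0.00772849.
Running total after k=1: 69.5671.
k=2: B_{4}/(4)! × [f^{(3)}(31) − f^{(3)}(8)] = −1/720 × (6.71344e-05 − 0.00390625) = 5.33211e-06.
Running total after k=2: 69.5671.
k=3: B_{6}/(6)! × [f^{(5)}(31) − f^{(5)}(8)] = 1/30240 × (8.38306e-07 − 0.000732422) = -2.41926e-08.

S_3 ≈ 69.5671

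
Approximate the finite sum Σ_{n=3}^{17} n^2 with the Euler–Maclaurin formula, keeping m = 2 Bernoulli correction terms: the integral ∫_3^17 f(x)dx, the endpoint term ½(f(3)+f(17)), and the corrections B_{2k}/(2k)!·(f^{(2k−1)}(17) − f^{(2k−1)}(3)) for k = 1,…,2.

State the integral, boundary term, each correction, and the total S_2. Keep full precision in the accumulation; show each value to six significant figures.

∫_3^17 x^2 dx evaluates to 1628.67.
½[f(3) + f(17)] = ½[9.00000 + 289.000] = 149.000.
So far: 1777.67.
Correction k=1: B_{2}/2! · (f^{(1)}(17) − f^{(1)}(3)) = 1/12 · (34.0000 − 6.00000) = 2.33333.
Running total after k=1: 1780.00.
Correction k=2: B_{4}/4! · (f^{(3)}(17) − f^{(3)}(3)) = −1/720 · (0.00000 − 0.00000) = 0.00000.

S_2 ≈ 1780.00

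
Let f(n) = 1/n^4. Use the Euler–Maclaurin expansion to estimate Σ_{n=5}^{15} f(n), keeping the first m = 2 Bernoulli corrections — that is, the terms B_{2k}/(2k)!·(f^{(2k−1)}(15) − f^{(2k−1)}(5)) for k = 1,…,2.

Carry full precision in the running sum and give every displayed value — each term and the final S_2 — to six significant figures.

∫_5^15 1/x^4 dx evaluates to 0.00256790.
Boundary: ½(f(5) + f(15)) = ½(0.00160000 + 1.97531e-05) = 0.000809877.
Running total after boundary: 0.00337778.
Correction k=1: B_{2}/2! · (f^{(1)}(15) − f^{(1)}(5)) = 1/12 · (-5.26749e-06 − (-0.00128000)) = 0.000106228.
After k=1: 0.00348401.
Correction k=2: B_{4}/4! · (f^{(3)}(15) − f^{(3)}(5)) = −1/720 · (-7.02332e-07 − (-0.00153600)) = -2.13236e-06.

S_2 ≈ 0.00348187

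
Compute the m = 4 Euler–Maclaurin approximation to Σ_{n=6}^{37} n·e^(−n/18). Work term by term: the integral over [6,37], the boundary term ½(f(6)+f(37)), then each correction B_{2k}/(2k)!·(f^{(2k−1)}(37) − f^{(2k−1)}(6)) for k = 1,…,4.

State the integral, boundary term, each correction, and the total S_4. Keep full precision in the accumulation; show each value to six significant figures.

∫_6^37 x·e^(−x/18) dx evaluates to 182.800.
Boundary: ½(f(6) + f(37)) = ½(4.29919 + 4.73680) = 4.51800.
So far: 187.318.
Order-1 term: 1/12 · (-0.135134 − 0.477688) = -0.0510685.
Partial sum through k=1: 187.267.
Order-2 term: −1/720 · (0.000373177 − 0.00589738) = 7.67250e-06.
Partial sum through k=2: 187.267.
Order-3 term: 1/30240 · (3.59085e-06 − 3.18531e-05) = -9.34599e-10.
Partial sum through k=3: 187.267.
Order-4 term: −1/1209600 · (1.86108e-08 − 1.40446e-07) = 1.00723e-13.

S_4 ≈ 187.267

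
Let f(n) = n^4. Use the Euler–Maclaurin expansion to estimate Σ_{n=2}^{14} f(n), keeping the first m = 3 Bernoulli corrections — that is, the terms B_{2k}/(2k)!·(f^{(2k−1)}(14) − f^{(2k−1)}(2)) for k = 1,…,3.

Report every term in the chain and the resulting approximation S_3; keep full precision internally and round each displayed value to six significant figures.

S_3 ≈ 127686

Integral: ∫_2^14 x^4 dx = 107558.
Boundary: ½(f(2) + f(14)) = ½(16.0000 + 38416.0) = 19216.0.
Integral + boundary = 126774.
Order-1 term: 1/12 · (10976.0 − 32.0000) = 912.000.
Partial sum through k=1: 127686.
Order-2 term: −1/720 · (336.000 − 48.0000) = -0.400000.
Partial sum through k=2: 127686.
Order-3 term: 1/30240 · (0.00000 − 0.00000) = 0.00000.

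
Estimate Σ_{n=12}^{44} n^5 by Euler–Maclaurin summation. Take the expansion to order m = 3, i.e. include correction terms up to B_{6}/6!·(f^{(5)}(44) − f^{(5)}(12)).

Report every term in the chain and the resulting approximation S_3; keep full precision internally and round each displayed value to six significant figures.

S_3 ≈ 1.29302e+09

∫_12^44 x^5 dx evaluates to 1.20889e+09.
½[f(12) + f(44)] = ½[248832 + 1.64916e+08] = 8.25825e+07.
Integral + boundary = 1.29147e+09.
k=1: B_{2}/(2)! × [f^{(1)}(44) − f^{(1)}(12)] = 1/12 × (1.87405e+07 − 103680) = 1.55307e+06.
Running total after k=1: 1.29302e+09.
k=2: B_{4}/(4)! × [f^{(3)}(44) − f^{(3)}(12)] = −1/720 × (116160 − 8640.00) = -149.333.
Running total after k=2: 1.29302e+09.
k=3: B_{6}/(6)! × [f^{(5)}(44) − f^{(5)}(12)] = 1/30240 × (120.000 − 120.000) = 0.00000.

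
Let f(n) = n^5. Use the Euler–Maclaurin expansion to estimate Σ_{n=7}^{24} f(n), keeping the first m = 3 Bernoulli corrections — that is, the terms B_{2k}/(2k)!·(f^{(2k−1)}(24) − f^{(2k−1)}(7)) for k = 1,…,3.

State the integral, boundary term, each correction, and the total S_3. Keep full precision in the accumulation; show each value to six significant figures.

S_3 ≈ 3.59578e+07

Integral: ∫_7^24 x^5 dx = 3.18309e+07.
Endpoint term: (f(7) + f(24))/2 = (16807.0 + 7.96262e+06)/2 = 3.98972e+06.
Running total after boundary: 3.58206e+07.
k=1: B_{2}/(2)! × [f^{(1)}(24) − f^{(1)}(7)] = 1/12 × (1.65888e+06 − 12005.0) = 137240.
Partial sum through k=1: 3.59578e+07.
k=2: B_{4}/(4)! × [f^{(3)}(24) − f^{(3)}(7)] = −1/720 × (34560.0 − 2940.00) = -43.9167.
Partial sum through k=2: 3.59578e+07.
k=3: B_{6}/(6)! × [f^{(5)}(24) − f^{(5)}(7)] = 1/30240 × (120.000 − 120.000) = 0.00000.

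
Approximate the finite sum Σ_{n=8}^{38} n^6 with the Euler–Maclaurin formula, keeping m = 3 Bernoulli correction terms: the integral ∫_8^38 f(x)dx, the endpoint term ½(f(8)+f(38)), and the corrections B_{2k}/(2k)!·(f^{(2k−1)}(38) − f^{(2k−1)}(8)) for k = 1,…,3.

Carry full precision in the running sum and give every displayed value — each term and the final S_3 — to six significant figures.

∫_8^38 x^6 dx evaluates to 1.63448e+10.
½[f(8) + f(38)] = ½[262144 + 3.01094e+09] = 1.50560e+09.
Running total after boundary: 1.78504e+10.
Correction k=1: B_{2}/2! · (f^{(1)}(38) − f^{(1)}(8)) = 1/12 · (4.75411e+08 − 196608) = 3.96012e+07.
Running total after k=1: 1.78900e+10.
Correction k=2: B_{4}/4! · (f^{(3)}(38) − f^{(3)}(8)) = −1/720 · (6.58464e+06 − 61440.0) = -9060.00.
Running total after k=2: 1.78900e+10.
Correction k=3: B_{6}/6! · (f^{(5)}(38) − f^{(5)}(8)) = 1/30240 · (27360.0 − 5760.00) = 0.714286.

S_3 ≈ 1.78900e+10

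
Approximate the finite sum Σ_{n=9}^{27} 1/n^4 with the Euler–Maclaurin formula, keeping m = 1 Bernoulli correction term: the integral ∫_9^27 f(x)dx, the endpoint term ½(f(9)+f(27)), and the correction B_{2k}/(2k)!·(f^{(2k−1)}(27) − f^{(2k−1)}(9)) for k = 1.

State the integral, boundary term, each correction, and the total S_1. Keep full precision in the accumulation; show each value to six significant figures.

S_1 ≈ 0.000523083

Integral: ∫_9^27 1/x^4 dx = 0.000440312.
Endpoint term: (f(9) + f(27))/2 = (0.000152416 + 1.88168e-06)/2 = 7.71487e-05.
So far: 0.000517461.
k=1: B_{2}/(2)! × [f^{(1)}(27) − f^{(1)}(9)] = 1/12 × (-2.78767e-07 − (-6.77404e-05)) = 5.62180e-06.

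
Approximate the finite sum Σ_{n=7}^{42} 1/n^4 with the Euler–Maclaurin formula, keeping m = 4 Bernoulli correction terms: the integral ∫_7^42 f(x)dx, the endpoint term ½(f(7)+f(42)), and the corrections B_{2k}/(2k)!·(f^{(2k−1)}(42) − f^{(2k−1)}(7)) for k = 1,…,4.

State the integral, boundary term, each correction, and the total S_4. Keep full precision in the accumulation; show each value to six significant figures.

S_4 ≈ 0.00119536

The integral term ∫_7^42 1/x^4 dx = 0.000967318.
Boundary: ½(f(7) + f(42)) = ½(0.000416493 + 3.21368e-07) = 0.000208407.
Running total after boundary: 0.00117573.
Order-1 term: 1/12 · (-3.06065e-08 − (-0.000237996)) = 1.98305e-05.
After k=1: 0.00119556.
Order-2 term: −1/720 · (-5.20519e-10 − (-0.000145712)) = -2.02377e-07.
After k=2: 0.00119535.
Order-3 term: 1/30240 · (-1.65244e-11 − (-0.000166528)) = 5.50687e-09.
After k=3: 0.00119536.
Order-4 term: −1/1209600 · (-8.43082e-13 − (-0.000305868)) = -2.52867e-10.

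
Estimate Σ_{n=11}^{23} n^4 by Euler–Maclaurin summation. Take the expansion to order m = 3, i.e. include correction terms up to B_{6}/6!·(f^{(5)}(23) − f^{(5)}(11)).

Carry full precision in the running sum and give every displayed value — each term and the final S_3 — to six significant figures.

S_3 ≈ 1.40591e+06

Integral: ∫_11^23 x^4 dx = 1.25506e+06.
Endpoint term: (f(11) + f(23))/2 = (14641.0 + 279841)/2 = 147241.
Integral + boundary = 1.40230e+06.
k=1: B_{2}/(2)! × [f^{(1)}(23) − f^{(1)}(11)] = 1/12 × (48668.0 − 5324.00) = 3612.00.
After k=1: 1.40591e+06.
k=2: B_{4}/(4)! × [f^{(3)}(23) − f^{(3)}(11)] = −1/720 × (552.000 − 264.000) = -0.400000.
After k=2: 1.40591e+06.
k=3: B_{6}/(6)! × [f^{(5)}(23) − f^{(5)}(11)] = 1/30240 × (0.00000 − 0.00000) = 0.00000.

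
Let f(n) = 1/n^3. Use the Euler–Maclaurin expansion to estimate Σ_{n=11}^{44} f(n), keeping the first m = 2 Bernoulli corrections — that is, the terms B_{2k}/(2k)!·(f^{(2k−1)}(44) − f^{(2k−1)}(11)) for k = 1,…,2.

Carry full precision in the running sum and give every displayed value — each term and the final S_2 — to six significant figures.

The integral term ∫_11^44 1/x^3 dx = 0.00387397.
½[f(11) + f(44)] = ½[0.000751315 + 1.17393e-05] = 0.000381527.
So far: 0.00425549.
k=1: B_{2}/(2)! × [f^{(1)}(44) − f^{(1)}(11)] = 1/12 × (-8.00406e-07 − (-0.000204904)) = 1.70086e-05.
After k=1: 0.00427250.
k=2: B_{4}/(4)! × [f^{(3)}(44) − f^{(3)}(11)] = −1/720 × (-8.26866e-09 − (-3.38684e-05)) = -4.70280e-08.

S_2 ≈ 0.00427246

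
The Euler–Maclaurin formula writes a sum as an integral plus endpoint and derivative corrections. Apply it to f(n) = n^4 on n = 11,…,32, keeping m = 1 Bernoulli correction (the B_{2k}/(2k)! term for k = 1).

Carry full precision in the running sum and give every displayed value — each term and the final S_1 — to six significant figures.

S_1 ≈ 7.22076e+06

Integral: ∫_11^32 x^4 dx = 6.67868e+06.
½[f(11) + f(32)] = ½[14641.0 + 1.04858e+06] = 531608.
So far: 7.21028e+06.
k=1: B_{2}/(2)! × [f^{(1)}(32) − f^{(1)}(11)] = 1/12 × (131072 − 5324.00) = 10479.0.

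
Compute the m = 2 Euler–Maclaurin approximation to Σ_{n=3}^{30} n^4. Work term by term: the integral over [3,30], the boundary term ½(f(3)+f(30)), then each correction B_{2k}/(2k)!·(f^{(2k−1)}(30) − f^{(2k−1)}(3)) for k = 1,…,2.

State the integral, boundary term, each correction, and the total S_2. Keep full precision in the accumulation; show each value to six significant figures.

The integral term ∫_3^30 x^4 dx = 4.85995e+06.
Boundary: ½(f(3) + f(30)) = ½(81.0000 + 810000) = 405040.
Running total after boundary: 5.26499e+06.
k=1: B_{2}/(2)! × [f^{(1)}(30) − f^{(1)}(3)] = 1/12 × (108000 − 108.000) = 8991.00.
After k=1: 5.27398e+06.
k=2: B_{4}/(4)! × [f^{(3)}(30) − f^{(3)}(3)] = −1/720 × (720.000 − 72.0000) = -0.900000.

S_2 ≈ 5.27398e+06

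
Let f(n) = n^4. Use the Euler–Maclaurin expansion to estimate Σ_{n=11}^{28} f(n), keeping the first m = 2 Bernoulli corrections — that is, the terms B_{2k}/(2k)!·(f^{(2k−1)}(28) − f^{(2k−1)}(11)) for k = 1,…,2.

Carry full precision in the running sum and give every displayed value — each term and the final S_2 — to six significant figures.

S_2 ≈ 3.73138e+06

Integral: ∫_11^28 x^4 dx = 3.40986e+06.
½[f(11) + f(28)] = ½[14641.0 + 614656] = 314648.
So far: 3.72451e+06.
k=1: B_{2}/(2)! × [f^{(1)}(28) − f^{(1)}(11)] = 1/12 × (87808.0 − 5324.00) = 6873.67.
After k=1: 3.73139e+06.
k=2: B_{4}/(4)! × [f^{(3)}(28) − f^{(3)}(11)] = −1/720 × (672.000 − 264.000) = -0.566667.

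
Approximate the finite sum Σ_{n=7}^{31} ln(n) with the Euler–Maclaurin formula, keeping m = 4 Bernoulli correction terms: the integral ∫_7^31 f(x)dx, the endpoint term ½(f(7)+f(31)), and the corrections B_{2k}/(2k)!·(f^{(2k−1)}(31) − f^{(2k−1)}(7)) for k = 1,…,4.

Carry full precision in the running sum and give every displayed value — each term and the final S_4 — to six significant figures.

S_4 ≈ 71.5130

The integral term ∫_7^31 ln(x) dx = 68.8322.
Endpoint term: (f(7) + f(31))/2 = (1.94591 + 3.43399)/2 = 2.68995.
Running total after boundary: 71.5222.
Correction k=1: B_{2}/2! · (f^{(1)}(31) − f^{(1)}(7)) = 1/12 · (0.0322581 − 0.142857) = -0.00921659.
Partial sum through k=1: 71.5130.
Correction k=2: B_{4}/4! · (f^{(3)}(31) − f^{(3)}(7)) = −1/720 · (6.71344e-05 − 0.00583090) = 8.00524e-06.
Partial sum through k=2: 71.5130.
Correction k=3: B_{6}/6! · (f^{(5)}(31) − f^{(5)}(7)) = 1/30240 · (8.38306e-07 − 0.00142798) = -4.71937e-08.
Partial sum through k=3: 71.5130.
Correction k=4: B_{8}/8! · (f^{(7)}(31) − f^{(7)}(7)) = −1/1209600 · (2.61698e-08 − 0.000874271) = 7.22756e-10.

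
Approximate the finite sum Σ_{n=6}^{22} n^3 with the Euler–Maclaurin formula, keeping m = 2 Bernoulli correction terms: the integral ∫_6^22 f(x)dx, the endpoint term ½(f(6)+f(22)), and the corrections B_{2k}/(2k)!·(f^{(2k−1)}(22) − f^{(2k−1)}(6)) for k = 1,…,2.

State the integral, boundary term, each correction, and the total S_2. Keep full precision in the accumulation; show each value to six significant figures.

S_2 ≈ 63784.0

Integral: ∫_6^22 x^3 dx = 58240.0.
Boundary: ½(f(6) + f(22)) = ½(216.000 + 10648.0) = 5432.00.
Integral + boundary = 63672.0.
Order-1 term: 1/12 · (1452.00 − 108.000) = 112.000.
Running total after k=1: 63784.0.
Order-2 term: −1/720 · (6.00000 − 6.00000) = 0.00000.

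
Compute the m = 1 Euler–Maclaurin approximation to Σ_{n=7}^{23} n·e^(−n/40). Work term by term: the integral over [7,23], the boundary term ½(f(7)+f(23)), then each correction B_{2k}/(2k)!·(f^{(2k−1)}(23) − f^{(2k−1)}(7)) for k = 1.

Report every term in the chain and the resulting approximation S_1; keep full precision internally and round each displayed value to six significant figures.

Integral: ∫_7^23 x·e^(−x/40) dx = 160.163.
Endpoint term: (f(7) + f(23))/2 = (5.87620 + 12.9422)/2 = 9.40921.
Running total after boundary: 169.572.
Order-1 term: 1/12 · (0.239150 − 0.692552) = -0.0377835.

S_1 ≈ 169.534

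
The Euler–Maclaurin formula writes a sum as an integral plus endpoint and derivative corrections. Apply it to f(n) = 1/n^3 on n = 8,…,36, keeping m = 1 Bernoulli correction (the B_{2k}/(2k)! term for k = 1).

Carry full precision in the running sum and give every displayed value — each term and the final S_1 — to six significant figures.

∫_8^36 1/x^3 dx evaluates to 0.00742670.
½[f(8) + f(36)] = ½[0.00195312 + 2.14335e-05] = 0.000987279.
So far: 0.00841398.
k=1: B_{2}/(2)! × [f^{(1)}(36) − f^{(1)}(8)] = 1/12 × (-1.78612e-06 − (-0.000732422)) = 6.08863e-05.

S_1 ≈ 0.00847486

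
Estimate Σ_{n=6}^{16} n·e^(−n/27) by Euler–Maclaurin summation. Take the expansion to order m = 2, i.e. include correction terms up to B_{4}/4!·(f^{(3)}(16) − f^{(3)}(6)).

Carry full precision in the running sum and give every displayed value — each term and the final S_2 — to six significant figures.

The integral term ∫_6^16 x·e^(−x/27) dx = 71.5494.
Boundary: ½(f(6) + f(16)) = ½(4.80442 + 8.84627) = 6.82535.
Running total after boundary: 78.3748.
Order-1 term: 1/12 · (0.225252 − 0.622796) = -0.0331286.
Partial sum through k=1: 78.3416.
Order-2 term: −1/720 · (0.00182584 − 0.00305113) = 1.70179e-06.

S_2 ≈ 78.3416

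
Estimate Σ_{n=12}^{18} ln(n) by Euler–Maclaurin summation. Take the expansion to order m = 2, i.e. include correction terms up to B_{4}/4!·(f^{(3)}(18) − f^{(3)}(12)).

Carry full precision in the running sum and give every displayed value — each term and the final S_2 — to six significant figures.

Integral: ∫_12^18 ln(x) dx = 16.2078.
Boundary: ½(f(12) + f(18)) = ½(2.48491 + 2.89037) = 2.68764.
So far: 18.8955.
k=1: B_{2}/(2)! × [f^{(1)}(18) − f^{(1)}(12)] = 1/12 × (0.0555556 − 0.0833333) = -0.00231481.
Running total after k=1: 18.8931.
k=2: B_{4}/(4)! × [f^{(3)}(18) − f^{(3)}(12)] = −1/720 × (0.000342936 − 0.00115741) = 1.13121e-06.

S_2 ≈ 18.8931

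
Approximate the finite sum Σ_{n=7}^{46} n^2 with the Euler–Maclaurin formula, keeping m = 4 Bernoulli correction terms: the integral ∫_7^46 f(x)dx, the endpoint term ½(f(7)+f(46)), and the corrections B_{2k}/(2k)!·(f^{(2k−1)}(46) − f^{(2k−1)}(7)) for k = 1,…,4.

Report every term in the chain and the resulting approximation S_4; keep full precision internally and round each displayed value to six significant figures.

The integral term ∫_7^46 x^2 dx = 32331.0.
Boundary: ½(f(7) + f(46)) = ½(49.0000 + 2116.00) = 1082.50.
Running total after boundary: 33413.5.
Correction k=1: B_{2}/2! · (f^{(1)}(46) − f^{(1)}(7)) = 1/12 · (92.0000 − 14.0000) = 6.50000.
After k=1: 33420.0.
Correction k=2: B_{4}/4! · (f^{(3)}(46) − f^{(3)}(7)) = −1/720 · (0.00000 − 0.00000) = 0.00000.
After k=2: 33420.0.
Correction k=3: B_{6}/6! · (f^{(5)}(46) − f^{(5)}(7)) = 1/30240 · (0.00000 − 0.00000) = 0.00000.
After k=3: 33420.0.
Correction k=4: B_{8}/8! · (f^{(7)}(46) − f^{(7)}(7)) = −1/1209600 · (0.00000 − 0.00000) = 0.00000.

S_4 ≈ 33420.0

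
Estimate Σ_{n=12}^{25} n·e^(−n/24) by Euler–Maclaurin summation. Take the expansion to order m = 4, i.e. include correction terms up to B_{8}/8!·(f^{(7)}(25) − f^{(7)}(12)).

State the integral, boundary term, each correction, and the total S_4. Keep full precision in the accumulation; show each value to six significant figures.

S_4 ≈ 117.095

The integral term ∫_12^25 x·e^(−x/24) dx = 109.072.
Boundary: ½(f(12) + f(25)) = ½(7.27837 + 8.82165) = 8.05001.
Running total after boundary: 117.122.
k=1: B_{2}/(2)! × [f^{(1)}(25) − f^{(1)}(12)] = 1/12 × (-0.0147028 − 0.303265) = -0.0264973.
Partial sum through k=1: 117.095.
k=2: B_{4}/(4)! × [f^{(3)}(25) − f^{(3)}(12)] = −1/720 × (0.00119970 − 0.00263251) = 1.99001e-06.
Partial sum through k=2: 117.095.
k=3: B_{6}/(6)! × [f^{(5)}(25) − f^{(5)}(12)] = 1/30240 × (4.20995e-06 − 8.22660e-06) = -1.32826e-10.
Partial sum through k=3: 117.095.
k=4: B_{8}/(8)! × [f^{(7)}(25) − f^{(7)}(12)] = −1/1209600 × (1.10019e-08 − 2.06300e-08) = 7.95973e-15.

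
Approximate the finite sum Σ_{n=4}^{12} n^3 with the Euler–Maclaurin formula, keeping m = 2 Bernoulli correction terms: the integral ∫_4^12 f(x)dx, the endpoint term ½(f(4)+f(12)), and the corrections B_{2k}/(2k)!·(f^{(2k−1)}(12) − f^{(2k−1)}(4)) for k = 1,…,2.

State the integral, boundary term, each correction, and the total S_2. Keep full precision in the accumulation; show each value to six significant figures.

Integral: ∫_4^12 x^3 dx = 5120.00.
Boundary: ½(f(4) + f(12)) = ½(64.0000 + 1728.00) = 896.000.
Running total after boundary: 6016.00.
Order-1 term: 1/12 · (432.000 − 48.0000) = 32.0000.
After k=1: 6048.00.
Order-2 term: −1/720 · (6.00000 − 6.00000) = 0.00000.

S_2 ≈ 6048.00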